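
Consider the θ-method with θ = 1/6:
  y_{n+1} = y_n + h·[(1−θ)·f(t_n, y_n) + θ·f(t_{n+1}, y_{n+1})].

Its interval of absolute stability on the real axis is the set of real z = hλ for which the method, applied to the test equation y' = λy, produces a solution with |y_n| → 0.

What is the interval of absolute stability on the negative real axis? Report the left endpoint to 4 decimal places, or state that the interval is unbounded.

z∈(-3.0000,0).

On y'=λy, z=hλ:
  y_{n+1} = y_n + z·[5/6·y_n + 1/6·y_{n+1}] ⇒ (1 − 1/6z)y_{n+1} = (1 + 5/6z)y_n
  Hence R(z) = (1 + 5/6z)/(1 − 1/6z).

Need |R(x)|<1, x<0.
x=-0.78: |R|=0.3097
R=−1: 1+5/6x = −1+1/6x ⇒ -2/3x=2 ⇒ x=2/(-2/3)=-3.0000
Confirm numerically:
  x=-2.926: |R|=0.96684 <1
  x=-2.217: |R|=0.61884 <1
  x=-1.698: |R|=0.32346 <1
  x=-3.438: |R|=1.18563 >1
  x=-3.334: |R|=1.14313 >1
  x=-3.184: |R|=1.08014 >1
Interval (-3.0000, 0).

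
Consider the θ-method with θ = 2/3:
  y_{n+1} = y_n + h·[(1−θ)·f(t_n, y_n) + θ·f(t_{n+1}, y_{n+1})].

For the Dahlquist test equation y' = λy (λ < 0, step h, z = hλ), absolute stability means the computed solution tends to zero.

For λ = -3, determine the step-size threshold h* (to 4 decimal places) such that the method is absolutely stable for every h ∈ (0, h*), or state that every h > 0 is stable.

unbounded; (−∞, 0). Any h>0 works for λ=-3.

Set f=λy, z=hλ:
  y_{n+1} = y_n + z·[1/3·y_n + 2/3·y_{n+1}] ⇒ (1 − 2/3z)y_{n+1} = (1 + 1/3z)y_n
  Hence R(z) = (1 + 1/3z)/(1 − 2/3z).

Boundary: |R(x)|=1, x<0.
x=-0.94: |R|=0.4221
x=-2: |R|=0.1429
x=-10: |R|=0.3043
x=-100: |R|=0.4778
θ=2/3≥1/2 ⇒ |1+1/3x|<|1−2/3x| ∀x<0 ⇒ unbounded interval.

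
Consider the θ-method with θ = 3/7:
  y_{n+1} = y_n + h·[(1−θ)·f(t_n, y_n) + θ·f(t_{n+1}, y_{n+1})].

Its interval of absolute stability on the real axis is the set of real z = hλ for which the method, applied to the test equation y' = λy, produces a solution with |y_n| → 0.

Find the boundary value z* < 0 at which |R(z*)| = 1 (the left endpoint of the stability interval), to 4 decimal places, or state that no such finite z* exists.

z* = -14.0000.

With y'=λy (z=hλ):
  y_{n+1} = y_n + z·[4/7·y_n + 3/7·y_{n+1}] ⇒ (1 − 3/7z)y_{n+1} = (1 + 4/7z)y_n
  Hence R(z) = (1 + 4/7z)/(1 − 3/7z).

Solve |R(x)|<1 on ℝ⁻.
x=-1.43: |R|=0.1134
R=−1: 1+4/7x = −1+3/7x ⇒ -1/7x=2 ⇒ x=2/(-1/7)=-14.0000
Confirm numerically:
  x=-11.569: |R|=0.94171 <1
  x=-11.539: |R|=0.94087 <1
  x=-5.901: |R|=0.67215 <1
  x=-14.253: |R|=1.00508 >1
  x=-14.103: |R|=1.00209 >1
So |R|<1 on (-14.0000, 0).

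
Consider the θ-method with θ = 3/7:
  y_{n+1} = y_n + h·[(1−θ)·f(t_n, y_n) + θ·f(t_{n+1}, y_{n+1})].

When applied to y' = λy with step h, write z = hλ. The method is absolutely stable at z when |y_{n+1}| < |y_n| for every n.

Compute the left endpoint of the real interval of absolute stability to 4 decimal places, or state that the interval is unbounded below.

Test eqn y'=λy, z=hλ:
  y_{n+1} = y_n + z·[4/7·y_n + 3/7·y_{n+1}] ⇒ (1 − 3/7z)y_{n+1} = (1 + 4/7z)y_n
  Hence R(z) = (1 + 4/7z)/(1 − 3/7z).

Find x<0 with |R(x)|<1.
x=-0.5: |R|=0.5882
R=−1: 1+4/7x = −1+3/7x ⇒ -1/7x=2 ⇒ x=2/(-1/7)=-14.0000
Confirm numerically:
  x=-13.639: |R|=0.99247 <1
  x=-13.423: |R|=0.98779 <1
  x=-11.110: |R|=0.92834 <1
  x=-10.925: |R|=0.92269 <1
  x=-14.406: |R|=1.00808 >1
  x=-14.118: |R|=1.00239 >1
So |R|<1 on (-14.0000, 0).

z* = -14.0000.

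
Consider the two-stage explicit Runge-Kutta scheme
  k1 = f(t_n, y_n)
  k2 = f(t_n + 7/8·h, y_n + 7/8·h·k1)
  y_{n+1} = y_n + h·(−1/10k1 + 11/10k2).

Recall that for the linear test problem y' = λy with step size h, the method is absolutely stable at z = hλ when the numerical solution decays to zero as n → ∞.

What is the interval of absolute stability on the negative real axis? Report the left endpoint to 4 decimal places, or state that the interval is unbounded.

z∈(-1.0390,0).

Test eqn y'=λy, z=hλ:
  k1=λy_n ⇒ h·k1=z·y_n;  k2=λ(1+7/8z)y_n ⇒ h·k2=z(1+7/8z)y_n
  y_{n+1}/y_n = 1 − 1/10z + 11/10z(1+7/8z) = 1 + z + 77/80z²
  R(z) = 1 + z + 77/80z².

Need |R(x)|<1, x<0.
x=-1.37: |R|=1.4365
R=1: x+77/80x²=0 ⇒ x=−80/77=-1.0390; min R=1−1/(4·77/80)=0.7403>−1
Confirm numerically:
  x=-0.897: |R|=0.87744 <1
  x=-0.818: |R|=0.82603 <1
  x=-0.768: |R|=0.79971 <1
  x=-1.526: |R|=1.71535 >1
  x=-1.080: |R|=1.04266 >1
So |R|<1 on (-1.0390, 0).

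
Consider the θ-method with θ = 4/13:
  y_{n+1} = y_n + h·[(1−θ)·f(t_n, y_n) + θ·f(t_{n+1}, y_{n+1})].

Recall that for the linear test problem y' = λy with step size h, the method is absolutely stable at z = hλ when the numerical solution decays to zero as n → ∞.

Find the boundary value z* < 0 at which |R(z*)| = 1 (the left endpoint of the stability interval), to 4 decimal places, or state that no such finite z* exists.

left endpoint -5.2000.

Set f=λy, z=hλ:
  y_{n+1} = y_n + z·[9/13·y_n + 4/13·y_{n+1}] ⇒ (1 − 4/13z)y_{n+1} = (1 + 9/13z)y_n
  R(z) = (1 + 9/13z)/(1 − 4/13z).

Find x<0 with |R(x)|<1.
x=-0.74: |R|=0.3972
R=−1: 1+9/13x = −1+4/13x ⇒ -5/13x=2 ⇒ x=2/(-5/13)=-5.2000
Confirm numerically:
  x=-4.987: |R|=0.96768 <1
  x=-4.627: |R|=0.90907 <1
  x=-3.364: |R|=0.65301 <1
  x=-2.319: |R|=0.35334 <1
  x=-5.708: |R|=1.07089 >1
  x=-5.389: |R|=1.02735 >1
Interval (-5.2000, 0).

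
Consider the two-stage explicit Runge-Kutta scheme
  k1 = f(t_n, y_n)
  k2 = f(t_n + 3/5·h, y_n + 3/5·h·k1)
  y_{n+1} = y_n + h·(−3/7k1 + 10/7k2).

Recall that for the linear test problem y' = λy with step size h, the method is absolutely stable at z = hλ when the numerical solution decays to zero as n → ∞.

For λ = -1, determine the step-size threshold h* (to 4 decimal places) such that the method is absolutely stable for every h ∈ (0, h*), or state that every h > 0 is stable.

With y'=λy (z=hλ):
  k1=λy_n ⇒ h·k1=z·y_n;  k2=λ(1+3/5z)y_n ⇒ h·k2=z(1+3/5z)y_n
  y_{n+1}/y_n = 1 − 3/7z + 10/7z(1+3/5z) = 1 + z + 6/7z²
  so R(z) = 1 + z + 6/7z².

Boundary: |R(x)|=1, x<0.
x=-0.41: |R|=0.7341
R=1: x+6/7x²=0 ⇒ x=−7/6=-1.1667; min R=1−1/(4·6/7)=0.7083>−1
Confirm numerically:
  x=-0.995: |R|=0.85359 <1
  x=-0.802: |R|=0.74932 <1
  x=-0.774: |R|=0.73949 <1
  x=-0.722: |R|=0.72481 <1
  x=-1.660: |R|=1.70194 >1
  x=-1.366: |R|=1.23339 >1
Interval (-1.1667, 0).

(-1.1667,0); λ=-1 ⇒ h* = (7/6)/1 = 1.1667.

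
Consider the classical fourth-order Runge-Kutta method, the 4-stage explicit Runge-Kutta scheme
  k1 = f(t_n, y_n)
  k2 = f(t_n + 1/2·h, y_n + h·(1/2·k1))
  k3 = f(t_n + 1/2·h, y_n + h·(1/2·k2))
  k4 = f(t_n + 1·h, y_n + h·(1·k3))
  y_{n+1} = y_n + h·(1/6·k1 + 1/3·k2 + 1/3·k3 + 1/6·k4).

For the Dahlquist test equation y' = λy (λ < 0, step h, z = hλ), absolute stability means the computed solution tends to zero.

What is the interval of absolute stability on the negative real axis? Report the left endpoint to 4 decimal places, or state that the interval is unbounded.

z∈(-2.7853,0).

Set f=λy, z=hλ:
  order 4, 4-stage ⇒ R(z)=1+z+z^2/2+z^3/6+z^4/24
  (e.g. R(-1.64)=0.27106, |R|=0.27106)

Need |R(x)|<1, x<0.
x=-1.64: |R|=0.2711
|R(-2.84)|=1.0857 |R(-2.13)|=0.3855 |R(-2.11)|=0.3763
Bisect:
  x_lo=-3.4991 |R|=2.7285  x_hi=-0.3758 |R|=0.6868
  mid=-1.93743 |R|=0.31439 →hi
  mid=-2.71825 |R|=0.90354 →hi
  mid=-3.10867 |R|=1.60752 →lo
  mid=-2.91346 |R|=1.21107 →lo
  mid=-2.81586 |R|=1.04707 →lo
  mid=-2.76706 |R|=0.97285 →hi
  mid=-2.79146 |R|=1.00933 →lo
  mid=-2.77926 |R|=0.99094 →hi
  mid=-2.78536 |R|=1.00009 →lo
  mid=-2.78231 |R|=0.99551 →hi
  ...
  [-2.78536,-2.78517] ⇒ x*=-2.7853
So |R|<1 on (-2.7853, 0).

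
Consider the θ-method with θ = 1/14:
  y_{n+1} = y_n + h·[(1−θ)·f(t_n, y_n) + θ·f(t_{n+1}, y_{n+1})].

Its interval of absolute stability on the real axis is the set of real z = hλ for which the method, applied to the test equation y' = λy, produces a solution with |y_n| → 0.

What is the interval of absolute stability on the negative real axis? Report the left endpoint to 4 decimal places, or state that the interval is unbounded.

With y'=λy (z=hλ):
  y_{n+1} = y_n + z·[13/14·y_n + 1/14·y_{n+1}] ⇒ (1 − 1/14z)y_{n+1} = (1 + 13/14z)y_n
  Hence R(z) = (1 + 13/14z)/(1 − 1/14z).

Need |R(x)|<1, x<0.
x=-1.42: |R|=0.2892
R=−1: 1+13/14x = −1+1/14x ⇒ -6/7x=2 ⇒ x=2/(-6/7)=-2.3333
Confirm numerically:
  x=-2.002: |R|=0.75153 <1
  x=-1.561: |R|=0.40441 <1
  x=-1.498: |R|=0.35321 <1
  x=-1.292: |R|=0.18284 <1
  x=-2.873: |R|=1.38381 >1
  x=-2.832: |R|=1.35551 >1
Interval (-2.3333, 0).

(-2.3333, 0).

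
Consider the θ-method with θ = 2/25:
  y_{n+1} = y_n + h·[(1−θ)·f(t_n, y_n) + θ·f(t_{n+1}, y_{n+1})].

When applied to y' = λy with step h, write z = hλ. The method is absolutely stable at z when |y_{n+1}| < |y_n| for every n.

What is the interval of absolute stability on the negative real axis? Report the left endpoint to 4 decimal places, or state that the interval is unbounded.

Set f=λy, z=hλ:
  y_{n+1} = y_n + z·[23/25·y_n + 2/25·y_{n+1}] ⇒ (1 − 2/25z)y_{n+1} = (1 + 23/25z)y_n
  ⇒ R(z) = (1 + 23/25z)/(1 − 2/25z).

Find x<0 with |R(x)|<1.
x=-0.31: |R|=0.6975
R=−1: 1+23/25x = −1+2/25x ⇒ -21/25x=2 ⇒ x=2/(-21/25)=-2.3810
Confirm numerically:
  x=-2.302: |R|=0.94399 <1
  x=-1.438: |R|=0.28964 <1
  x=-1.424: |R|=0.27837 <1
  x=-2.686: |R|=1.21092 >1
  x=-2.524: |R|=1.09997 >1
Stable set (-2.3810, 0).

z∈(-2.3810,0).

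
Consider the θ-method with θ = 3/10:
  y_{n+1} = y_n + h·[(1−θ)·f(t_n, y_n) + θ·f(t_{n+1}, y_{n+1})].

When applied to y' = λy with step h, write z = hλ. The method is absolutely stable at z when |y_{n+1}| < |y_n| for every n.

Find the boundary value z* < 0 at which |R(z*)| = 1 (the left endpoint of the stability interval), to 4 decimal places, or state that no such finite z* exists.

Set f=λy, z=hλ:
  y_{n+1} = y_n + z·[7/10·y_n + 3/10·y_{n+1}] ⇒ (1 − 3/10z)y_{n+1} = (1 + 7/10z)y_n
  ⇒ R(z) = (1 + 7/10z)/(1 − 3/10z).

Boundary: |R(x)|=1, x<0.
x=-1.53: |R|=0.0487
R=−1: 1+7/10x = −1+3/10x ⇒ -2/5x=2 ⇒ x=2/(-2/5)=-5.0000
Confirm numerically:
  x=-3.537: |R|=0.71607 <1
  x=-2.686: |R|=0.48743 <1
  x=-2.602: |R|=0.46131 <1
  x=-5.589: |R|=1.08802 >1
  x=-5.308: |R|=1.04752 >1
So |R|<1 on (-5.0000, 0).

left endpoint -5.0000.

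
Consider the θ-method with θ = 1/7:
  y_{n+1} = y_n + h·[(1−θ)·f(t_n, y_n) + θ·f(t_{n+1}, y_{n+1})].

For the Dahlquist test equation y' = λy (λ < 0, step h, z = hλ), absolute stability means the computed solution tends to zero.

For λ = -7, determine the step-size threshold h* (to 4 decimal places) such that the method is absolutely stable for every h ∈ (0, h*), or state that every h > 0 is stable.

(-2.8000,0); λ=-7 ⇒ h* = (14/5)/7 = 0.4000.

On y'=λy, z=hλ:
  y_{n+1} = y_n + z·[6/7·y_n + 1/7·y_{n+1}] ⇒ (1 − 1/7z)y_{n+1} = (1 + 6/7z)y_n
  so R(z) = (1 + 6/7z)/(1 − 1/7z).

Boundary: |R(x)|=1, x<0.
x=-0.4: |R|=0.6216
R=−1: 1+6/7x = −1+1/7x ⇒ -5/7x=2 ⇒ x=2/(-5/7)=-2.8000
Confirm numerically:
  x=-2.693: |R|=0.94481 <1
  x=-2.420: |R|=0.79830 <1
  x=-1.968: |R|=0.53613 <1
  x=-1.161: |R|=0.00417 <1
  x=-3.185: |R|=1.18900 >1
  x=-3.153: |R|=1.17384 >1
  x=-3.123: |R|=1.15954 >1
So |R|<1 on (-2.8000, 0).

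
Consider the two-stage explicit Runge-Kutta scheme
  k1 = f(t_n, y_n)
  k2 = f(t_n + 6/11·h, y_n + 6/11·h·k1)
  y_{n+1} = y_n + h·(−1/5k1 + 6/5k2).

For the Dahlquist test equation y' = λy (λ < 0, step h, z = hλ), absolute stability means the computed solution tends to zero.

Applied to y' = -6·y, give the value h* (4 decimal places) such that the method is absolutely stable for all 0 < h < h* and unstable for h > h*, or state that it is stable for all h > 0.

(-1.5278,0); λ=-6 ⇒ h* = (55/36)/6 = 0.2546.

On y'=λy, z=hλ:
  k1=λy_n ⇒ h·k1=z·y_n;  k2=λ(1+6/11z)y_n ⇒ h·k2=z(1+6/11z)y_n
  y_{n+1}/y_n = 1 − 1/5z + 6/5z(1+6/11z) = 1 + z + 36/55z²
  so R(z) = 1 + z + 36/55z².

Solve |R(x)|<1 on ℝ⁻.
x=-0.94: |R|=0.6384
R=1: x+36/55x²=0 ⇒ x=−55/36=-1.5278; min R=1−1/(4·36/55)=0.6181>−1
Confirm numerically:
  x=-1.316: |R|=0.81758 <1
  x=-1.289: |R|=0.79854 <1
  x=-1.274: |R|=0.78838 <1
  x=-0.852: |R|=0.62314 <1
  x=-1.881: |R|=1.43489 >1
  x=-1.853: |R|=1.39445 >1
  x=-1.714: |R|=1.20892 >1
Stable set (-1.5278, 0).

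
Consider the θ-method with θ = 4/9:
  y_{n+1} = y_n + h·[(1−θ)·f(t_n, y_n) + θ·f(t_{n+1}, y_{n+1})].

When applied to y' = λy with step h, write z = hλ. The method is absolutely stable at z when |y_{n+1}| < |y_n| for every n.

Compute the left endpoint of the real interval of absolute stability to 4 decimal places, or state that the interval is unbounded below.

left endpoint -18.0000.

With y'=λy (z=hλ):
  y_{n+1} = y_n + z·[5/9·y_n + 4/9·y_{n+1}] ⇒ (1 − 4/9z)y_{n+1} = (1 + 5/9z)y_n
  ⇒ R(z) = (1 + 5/9z)/(1 − 4/9z).

Need |R(x)|<1, x<0.
x=-0.69: |R|=0.4719
R=−1: 1+5/9x = −1+4/9x ⇒ -1/9x=2 ⇒ x=2/(-1/9)=-18.0000
Confirm numerically:
  x=-16.738: |R|=0.98338 <1
  x=-16.527: |R|=0.98039 <1
  x=-7.970: |R|=0.75465 <1
  x=-18.533: |R|=1.00641 >1
  x=-18.067: |R|=1.00082 >1
Stable set (-18.0000, 0).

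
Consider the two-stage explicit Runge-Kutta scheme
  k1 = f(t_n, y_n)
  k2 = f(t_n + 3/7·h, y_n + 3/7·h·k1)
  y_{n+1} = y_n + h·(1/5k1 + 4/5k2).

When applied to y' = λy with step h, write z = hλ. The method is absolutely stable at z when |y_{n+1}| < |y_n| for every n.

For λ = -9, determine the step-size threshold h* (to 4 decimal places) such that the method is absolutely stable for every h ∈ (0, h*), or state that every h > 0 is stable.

With y'=λy (z=hλ):
  k1=λy_n ⇒ h·k1=z·y_n;  k2=λ(1+3/7z)y_n ⇒ h·k2=z(1+3/7z)y_n
  y_{n+1}/y_n = 1 + 1/5z + 4/5z(1+3/7z) = 1 + z + 12/35z²
  R(z) = 1 + z + 12/35z².

Need |R(x)|<1, x<0.
x=-1.63: |R|=0.2809
R=1: x+12/35x²=0 ⇒ x=−35/12=-2.9167; min R=1−1/(4·12/35)=0.2708>−1
Confirm numerically:
  x=-2.770: |R|=0.86071 <1
  x=-1.734: |R|=0.29689 <1
  x=-1.505: |R|=0.27158 <1
  x=-1.429: |R|=0.27113 <1
  x=-3.380: |R|=1.53694 >1
  x=-2.950: |R|=1.03371 >1
So |R|<1 on (-2.9167, 0).

(-2.9167,0); λ=-9 ⇒ h* = (35/12)/9 = 0.3241.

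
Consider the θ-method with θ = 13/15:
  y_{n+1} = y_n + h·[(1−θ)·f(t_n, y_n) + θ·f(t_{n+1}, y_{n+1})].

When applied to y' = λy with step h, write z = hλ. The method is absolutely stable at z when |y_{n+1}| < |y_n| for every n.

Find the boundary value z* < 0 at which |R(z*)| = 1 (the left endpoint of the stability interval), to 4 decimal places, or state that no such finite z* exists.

interval (−∞, 0).

Test eqn y'=λy, z=hλ:
  y_{n+1} = y_n + z·[2/15·y_n + 13/15·y_{n+1}] ⇒ (1 − 13/15z)y_{n+1} = (1 + 2/15z)y_n
  ⇒ R(z) = (1 + 2/15z)/(1 − 13/15z).

Solve |R(x)|<1 on ℝ⁻.
x=-0.77: |R|=0.5382
x=-2: |R|=0.2683
x=-10: |R|=0.0345
x=-100: |R|=0.1407
θ=13/15≥1/2 ⇒ |1+2/15x|<|1−13/15x| ∀x<0 ⇒ interval (−∞,0).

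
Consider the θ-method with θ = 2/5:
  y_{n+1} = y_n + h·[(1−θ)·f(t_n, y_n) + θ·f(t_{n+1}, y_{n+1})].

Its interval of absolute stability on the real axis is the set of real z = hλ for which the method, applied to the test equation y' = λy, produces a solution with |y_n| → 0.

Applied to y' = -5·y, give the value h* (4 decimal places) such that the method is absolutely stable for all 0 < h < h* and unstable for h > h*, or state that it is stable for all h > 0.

On y'=λy, z=hλ:
  y_{n+1} = y_n + z·[3/5·y_n + 2/5·y_{n+1}] ⇒ (1 − 2/5z)y_{n+1} = (1 + 3/5z)y_n
  ⇒ R(z) = (1 + 3/5z)/(1 − 2/5z).

Need |R(x)|<1, x<0.
x=-1.49: |R|=0.0664
R=−1: 1+3/5x = −1+2/5x ⇒ -1/5x=2 ⇒ x=2/(-1/5)=-10.0000
Confirm numerically:
  x=-8.144: |R|=0.91281 <1
  x=-6.400: |R|=0.79775 <1
  x=-5.315: |R|=0.70026 <1
  x=-10.379: |R|=1.01471 >1
  x=-10.107: |R|=1.00424 >1
Stable set (-10.0000, 0).

(-10.0000,0); λ=-5 ⇒ h* = (10)/5 = 2.0000.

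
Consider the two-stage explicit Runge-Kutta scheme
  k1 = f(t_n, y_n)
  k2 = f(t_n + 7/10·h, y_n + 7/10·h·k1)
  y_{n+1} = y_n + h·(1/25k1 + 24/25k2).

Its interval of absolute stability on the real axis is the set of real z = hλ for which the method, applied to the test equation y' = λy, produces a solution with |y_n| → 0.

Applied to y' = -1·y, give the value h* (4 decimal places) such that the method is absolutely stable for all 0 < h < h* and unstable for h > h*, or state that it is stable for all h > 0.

(-1.4881,0); λ=-1 ⇒ h* = (125/84)/1 = 1.4881.

Set f=λy, z=hλ:
  k1=λy_n ⇒ h·k1=z·y_n;  k2=λ(1+7/10z)y_n ⇒ h·k2=z(1+7/10z)y_n
  y_{n+1}/y_n = 1 + 1/25z + 24/25z(1+7/10z) = 1 + z + 84/125z²
  Hence R(z) = 1 + z + 84/125z².

Boundary: |R(x)|=1, x<0.
x=-0.4: |R|=0.7075
R=1: x+84/125x²=0 ⇒ x=−125/84=-1.4881; min R=1−1/(4·84/125)=0.6280>−1
Confirm numerically:
  x=-1.291: |R|=0.82901 <1
  x=-1.259: |R|=0.80617 <1
  x=-0.991: |R|=0.66896 <1
  x=-0.965: |R|=0.66078 <1
  x=-2.028: |R|=1.73579 >1
  x=-1.683: |R|=1.22043 >1
  x=-1.674: |R|=1.20913 >1
So |R|<1 on (-1.4881, 0).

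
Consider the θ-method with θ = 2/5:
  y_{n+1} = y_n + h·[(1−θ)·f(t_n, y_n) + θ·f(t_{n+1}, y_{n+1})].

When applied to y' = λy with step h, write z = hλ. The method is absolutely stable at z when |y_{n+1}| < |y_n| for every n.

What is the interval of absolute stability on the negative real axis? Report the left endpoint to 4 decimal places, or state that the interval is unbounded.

z∈(-10.0000,0).

Test eqn y'=λy, z=hλ:
  y_{n+1} = y_n + z·[3/5·y_n + 2/5·y_{n+1}] ⇒ (1 − 2/5z)y_{n+1} = (1 + 3/5z)y_n
  Hence R(z) = (1 + 3/5z)/(1 − 2/5z).

Find x<0 with |R(x)|<1.
x=-1.56: |R|=0.0394
R=−1: 1+3/5x = −1+2/5x ⇒ -1/5x=2 ⇒ x=2/(-1/5)=-10.0000
Confirm numerically:
  x=-9.652: |R|=0.98568 <1
  x=-7.076: |R|=0.84733 <1
  x=-6.789: |R|=0.82716 <1
  x=-10.571: |R|=1.02184 >1
  x=-10.248: |R|=1.00973 >1
  x=-10.063: |R|=1.00251 >1
Stable set (-10.0000, 0).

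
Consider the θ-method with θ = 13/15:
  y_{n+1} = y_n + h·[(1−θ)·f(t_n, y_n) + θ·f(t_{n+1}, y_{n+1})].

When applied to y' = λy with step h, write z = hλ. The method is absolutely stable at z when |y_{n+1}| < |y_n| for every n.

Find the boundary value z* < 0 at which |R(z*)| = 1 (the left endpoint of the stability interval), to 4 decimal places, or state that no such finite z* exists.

On y'=λy, z=hλ:
  y_{n+1} = y_n + z·[2/15·y_n + 13/15·y_{n+1}] ⇒ (1 − 13/15z)y_{n+1} = (1 + 2/15z)y_n
  ⇒ R(z) = (1 + 2/15z)/(1 − 13/15z).

Boundary: |R(x)|=1, x<0.
x=-1: |R|=0.4643
x=-2: |R|=0.2683
x=-10: |R|=0.0345
x=-100: |R|=0.1407
θ=13/15≥1/2 ⇒ |1+2/15x|<|1−13/15x| ∀x<0 ⇒ interval (−∞,0).

interval (−∞, 0).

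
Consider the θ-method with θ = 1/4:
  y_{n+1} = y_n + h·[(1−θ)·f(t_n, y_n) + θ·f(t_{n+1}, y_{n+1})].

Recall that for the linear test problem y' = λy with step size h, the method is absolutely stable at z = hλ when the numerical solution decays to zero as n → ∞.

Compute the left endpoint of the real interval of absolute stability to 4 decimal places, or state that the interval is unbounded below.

On y'=λy, z=hλ:
  y_{n+1} = y_n + z·[3/4·y_n + 1/4·y_{n+1}] ⇒ (1 − 1/4z)y_{n+1} = (1 + 3/4z)y_n
  ⇒ R(z) = (1 + 3/4z)/(1 − 1/4z).

Find x<0 with |R(x)|<1.
x=-1.43: |R|=0.0534
R=−1: 1+3/4x = −1+1/4x ⇒ -1/2x=2 ⇒ x=2/(-1/2)=-4.0000
Confirm numerically:
  x=-3.176: |R|=0.77035 <1
  x=-3.055: |R|=0.73210 <1
  x=-2.447: |R|=0.51823 <1
  x=-4.511: |R|=1.12008 >1
  x=-4.431: |R|=1.10224 >1
  x=-4.359: |R|=1.08590 >1
So |R|<1 on (-4.0000, 0).

z* = -4.0000.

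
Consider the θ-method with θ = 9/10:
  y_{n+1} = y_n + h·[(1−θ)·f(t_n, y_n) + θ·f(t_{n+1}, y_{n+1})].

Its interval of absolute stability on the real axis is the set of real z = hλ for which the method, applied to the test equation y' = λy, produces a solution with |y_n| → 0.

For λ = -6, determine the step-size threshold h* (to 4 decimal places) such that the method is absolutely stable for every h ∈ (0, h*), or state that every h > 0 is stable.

Test eqn y'=λy, z=hλ:
  y_{n+1} = y_n + z·[1/10·y_n + 9/10·y_{n+1}] ⇒ (1 − 9/10z)y_{n+1} = (1 + 1/10z)y_n
  R(z) = (1 + 1/10z)/(1 − 9/10z).

Find x<0 with |R(x)|<1.
x=-0.59: |R|=0.6146
x=-2: |R|=0.2857
x=-10: |R|=0.0000
x=-100: |R|=0.0989
θ=9/10≥1/2 ⇒ |1+1/10x|<|1−9/10x| ∀x<0 ⇒ stable on all of ℝ⁻.

(−∞, 0) — no finite endpoint. Any h>0 works for λ=-6.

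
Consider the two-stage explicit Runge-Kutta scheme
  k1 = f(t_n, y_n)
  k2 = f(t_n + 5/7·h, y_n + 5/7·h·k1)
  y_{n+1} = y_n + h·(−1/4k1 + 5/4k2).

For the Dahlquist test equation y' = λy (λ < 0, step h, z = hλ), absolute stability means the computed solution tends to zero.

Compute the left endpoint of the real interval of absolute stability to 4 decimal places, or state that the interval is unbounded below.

Set f=λy, z=hλ:
  k1=λy_n ⇒ h·k1=z·y_n;  k2=λ(1+5/7z)y_n ⇒ h·k2=z(1+5/7z)y_n
  y_{n+1}/y_n = 1 − 1/4z + 5/4z(1+5/7z) = 1 + z + 25/28z²
  ⇒ R(z) = 1 + z + 25/28z².

Find x<0 with |R(x)|<1.
x=-0.82: |R|=0.7804
R=1: x+25/28x²=0 ⇒ x=−28/25=-1.1200; min R=1−1/(4·25/28)=0.7200>−1
Confirm numerically:
  x=-1.051: |R|=0.93525 <1
  x=-0.853: |R|=0.79665 <1
  x=-0.850: |R|=0.79509 <1
  x=-0.710: |R|=0.74009 <1
  x=-1.488: |R|=1.48891 >1
  x=-1.371: |R|=1.30725 >1
  x=-1.265: |R|=1.16377 >1
Stable set (-1.1200, 0).

left endpoint -1.1200.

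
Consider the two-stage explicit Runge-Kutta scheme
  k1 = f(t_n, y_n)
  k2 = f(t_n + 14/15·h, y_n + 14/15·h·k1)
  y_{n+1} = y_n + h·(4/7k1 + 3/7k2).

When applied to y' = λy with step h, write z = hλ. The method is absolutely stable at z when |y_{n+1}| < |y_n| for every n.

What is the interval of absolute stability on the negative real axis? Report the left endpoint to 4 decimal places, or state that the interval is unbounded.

With y'=λy (z=hλ):
  k1=λy_n ⇒ h·k1=z·y_n;  k2=λ(1+14/15z)y_n ⇒ h·k2=z(1+14/15z)y_n
  y_{n+1}/y_n = 1 + 4/7z + 3/7z(1+14/15z) = 1 + z + 2/5z²
  Hence R(z) = 1 + z + 2/5z².

Boundary: |R(x)|=1, x<0.
x=-1.46: |R|=0.3926
R=1: x+2/5x²=0 ⇒ x=−5/2=-2.5000; min R=1−1/(4·2/5)=0.3750>−1
Confirm numerically:
  x=-2.068: |R|=0.64265 <1
  x=-1.502: |R|=0.40040 <1
  x=-1.156: |R|=0.37853 <1
  x=-2.585: |R|=1.08789 >1
  x=-2.521: |R|=1.02118 >1
So |R|<1 on (-2.5000, 0).

(-2.5000, 0).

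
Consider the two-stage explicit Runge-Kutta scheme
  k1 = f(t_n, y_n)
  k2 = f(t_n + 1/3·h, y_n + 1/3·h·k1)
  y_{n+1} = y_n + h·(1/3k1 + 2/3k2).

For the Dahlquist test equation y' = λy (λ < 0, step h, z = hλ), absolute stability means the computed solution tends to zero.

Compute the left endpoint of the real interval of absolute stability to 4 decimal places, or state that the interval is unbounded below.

z* = -4.5000.

Test eqn y'=λy, z=hλ:
  k1=λy_n ⇒ h·k1=z·y_n;  k2=λ(1+1/3z)y_n ⇒ h·k2=z(1+1/3z)y_n
  y_{n+1}/y_n = 1 + 1/3z + 2/3z(1+1/3z) = 1 + z + 2/9z²
  Hence R(z) = 1 + z + 2/9z².

Find x<0 with |R(x)|<1.
x=-0.43: |R|=0.6111
R=1: x+2/9x²=0 ⇒ x=−9/2=-4.5000; min R=1−1/(4·2/9)=-0.1250>−1
Confirm numerically:
  x=-3.904: |R|=0.48294 <1
  x=-2.809: |R|=0.05556 <1
  x=-2.456: |R|=0.11557 <1
  x=-1.965: |R|=0.10695 <1
  x=-5.001: |R|=1.55678 >1
  x=-4.883: |R|=1.41560 >1
Interval (-4.5000, 0).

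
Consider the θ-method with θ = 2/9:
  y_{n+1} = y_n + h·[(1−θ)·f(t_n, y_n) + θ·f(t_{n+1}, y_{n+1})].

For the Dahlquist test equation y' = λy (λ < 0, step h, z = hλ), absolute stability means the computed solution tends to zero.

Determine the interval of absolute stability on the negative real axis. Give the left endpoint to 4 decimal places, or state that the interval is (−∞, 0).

z∈(-3.6000,0).

Set f=λy, z=hλ:
  y_{n+1} = y_n + z·[7/9·y_n + 2/9·y_{n+1}] ⇒ (1 − 2/9z)y_{n+1} = (1 + 7/9z)y_n
  so R(z) = (1 + 7/9z)/(1 − 2/9z).

Find x<0 with |R(x)|<1.
x=-0.39: |R|=0.6411
R=−1: 1+7/9x = −1+2/9x ⇒ -5/9x=2 ⇒ x=2/(-5/9)=-3.6000
Confirm numerically:
  x=-3.192: |R|=0.86739 <1
  x=-3.097: |R|=0.83447 <1
  x=-1.663: |R|=0.21426 <1
  x=-1.635: |R|=0.19927 <1
  x=-3.956: |R|=1.10525 >1
  x=-3.923: |R|=1.09587 >1
Interval (-3.6000, 0).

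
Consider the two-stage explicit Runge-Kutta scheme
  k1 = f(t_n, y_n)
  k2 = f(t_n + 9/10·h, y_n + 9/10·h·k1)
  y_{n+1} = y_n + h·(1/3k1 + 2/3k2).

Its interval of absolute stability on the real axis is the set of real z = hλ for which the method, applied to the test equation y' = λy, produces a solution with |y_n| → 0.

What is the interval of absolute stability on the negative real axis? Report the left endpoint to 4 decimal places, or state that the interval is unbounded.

z∈(-1.6667,0).

With y'=λy (z=hλ):
  k1=λy_n ⇒ h·k1=z·y_n;  k2=λ(1+9/10z)y_n ⇒ h·k2=z(1+9/10z)y_n
  y_{n+1}/y_n = 1 + 1/3z + 2/3z(1+9/10z) = 1 + z + 3/5z²
  R(z) = 1 + z + 3/5z².

Find x<0 with |R(x)|<1.
x=-0.84: |R|=0.5834
R=1: x+3/5x²=0 ⇒ x=−5/3=-1.6667; min R=1−1/(4·3/5)=0.5833>−1
Confirm numerically:
  x=-1.597: |R|=0.93325 <1
  x=-1.532: |R|=0.87621 <1
  x=-1.421: |R|=0.79054 <1
  x=-2.210: |R|=1.72046 >1
  x=-2.071: |R|=1.50242 >1
Stable set (-1.6667, 0).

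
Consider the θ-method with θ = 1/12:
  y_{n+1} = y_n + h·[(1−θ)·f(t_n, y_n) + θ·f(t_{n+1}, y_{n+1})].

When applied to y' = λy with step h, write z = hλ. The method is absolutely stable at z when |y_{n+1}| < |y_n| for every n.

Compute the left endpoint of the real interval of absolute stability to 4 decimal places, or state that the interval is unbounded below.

left endpoint -2.4000.

With y'=λy (z=hλ):
  y_{n+1} = y_n + z·[11/12·y_n + 1/12·y_{n+1}] ⇒ (1 − 1/12z)y_{n+1} = (1 + 11/12z)y_n
  Hence R(z) = (1 + 11/12z)/(1 − 1/12z).

Need |R(x)|<1, x<0.
x=-1.22: |R|=0.1074
R=−1: 1+11/12x = −1+1/12x ⇒ -5/6x=2 ⇒ x=2/(-5/6)=-2.4000
Confirm numerically:
  x=-2.297: |R|=0.92796 <1
  x=-2.281: |R|=0.91667 <1
  x=-1.961: |R|=0.68555 <1
  x=-1.242: |R|=0.12551 <1
  x=-2.992: |R|=1.39488 >1
  x=-2.910: |R|=1.34205 >1
  x=-2.771: |R|=1.25117 >1
So |R|<1 on (-2.4000, 0).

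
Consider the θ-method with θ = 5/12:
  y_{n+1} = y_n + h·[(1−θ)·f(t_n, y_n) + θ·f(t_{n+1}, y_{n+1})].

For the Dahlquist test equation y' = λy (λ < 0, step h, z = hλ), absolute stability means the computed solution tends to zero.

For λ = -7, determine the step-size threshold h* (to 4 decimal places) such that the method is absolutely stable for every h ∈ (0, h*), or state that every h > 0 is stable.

On y'=λy, z=hλ:
  y_{n+1} = y_n + z·[7/12·y_n + 5/12·y_{n+1}] ⇒ (1 − 5/12z)y_{n+1} = (1 + 7/12z)y_n
  so R(z) = (1 + 7/12z)/(1 − 5/12z).

Need |R(x)|<1, x<0.
x=-1.2: |R|=0.2000
R=−1: 1+7/12x = −1+5/12x ⇒ -1/6x=2 ⇒ x=2/(-1/6)=-12.0000
Confirm numerically:
  x=-11.002: |R|=0.97021 <1
  x=-8.448: |R|=0.86903 <1
  x=-5.249: |R|=0.64696 <1
  x=-12.563: |R|=1.01505 >1
  x=-12.368: |R|=1.00997 >1
  x=-12.334: |R|=1.00907 >1
Stable set (-12.0000, 0).

(-12.0000,0); λ=-7 ⇒ h* = (12)/7 = 1.7143.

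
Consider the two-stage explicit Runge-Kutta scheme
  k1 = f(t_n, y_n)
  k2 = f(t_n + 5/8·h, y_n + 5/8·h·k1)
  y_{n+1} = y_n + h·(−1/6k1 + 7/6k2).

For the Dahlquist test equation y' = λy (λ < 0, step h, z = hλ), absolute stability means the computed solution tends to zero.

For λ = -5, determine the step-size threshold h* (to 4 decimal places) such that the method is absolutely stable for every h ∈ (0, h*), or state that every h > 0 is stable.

(-1.3714,0); λ=-5 ⇒ h* = (48/35)/5 = 0.2743.

Test eqn y'=λy, z=hλ:
  k1=λy_n ⇒ h·k1=z·y_n;  k2=λ(1+5/8z)y_n ⇒ h·k2=z(1+5/8z)y_n
  y_{n+1}/y_n = 1 − 1/6z + 7/6z(1+5/8z) = 1 + z + 35/48z²
  R(z) = 1 + z + 35/48z².

Boundary: |R(x)|=1, x<0.
x=-0.93: |R|=0.7007
R=1: x+35/48x²=0 ⇒ x=−48/35=-1.3714; min R=1−1/(4·35/48)=0.6571>−1
Confirm numerically:
  x=-1.197: |R|=0.84776 <1
  x=-0.793: |R|=0.66554 <1
  x=-0.690: |R|=0.65716 <1
  x=-0.654: |R|=0.65788 <1
  x=-1.833: |R|=1.61692 >1
  x=-1.798: |R|=1.55925 >1
  x=-1.584: |R|=1.24552 >1
Interval (-1.3714, 0).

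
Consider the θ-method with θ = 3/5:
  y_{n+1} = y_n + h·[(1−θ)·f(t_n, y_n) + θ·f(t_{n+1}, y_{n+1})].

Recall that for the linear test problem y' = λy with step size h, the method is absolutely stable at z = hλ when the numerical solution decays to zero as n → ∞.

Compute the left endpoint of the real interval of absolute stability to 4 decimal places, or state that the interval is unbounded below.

(−∞, 0) — no finite endpoint.

On y'=λy, z=hλ:
  y_{n+1} = y_n + z·[2/5·y_n + 3/5·y_{n+1}] ⇒ (1 − 3/5z)y_{n+1} = (1 + 2/5z)y_n
  Hence R(z) = (1 + 2/5z)/(1 − 3/5z).

Need |R(x)|<1, x<0.
x=-1.08: |R|=0.3447
x=-2: |R|=0.0909
x=-10: |R|=0.4286
x=-100: |R|=0.6393
θ=3/5≥1/2 ⇒ |1+2/5x|<|1−3/5x| ∀x<0 ⇒ interval (−∞,0).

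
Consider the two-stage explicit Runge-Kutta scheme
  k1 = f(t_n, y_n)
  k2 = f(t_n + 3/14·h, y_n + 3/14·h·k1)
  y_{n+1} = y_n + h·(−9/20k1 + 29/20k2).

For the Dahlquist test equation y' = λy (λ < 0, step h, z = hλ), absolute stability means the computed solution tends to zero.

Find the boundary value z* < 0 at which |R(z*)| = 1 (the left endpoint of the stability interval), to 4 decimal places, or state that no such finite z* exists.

z* = -3.2184.

With y'=λy (z=hλ):
  k1=λy_n ⇒ h·k1=z·y_n;  k2=λ(1+3/14z)y_n ⇒ h·k2=z(1+3/14z)y_n
  y_{n+1}/y_n = 1 − 9/20z + 29/20z(1+3/14z) = 1 + z + 87/280z²
  ⇒ R(z) = 1 + z + 87/280z².

Boundary: |R(x)|=1, x<0.
x=-0.64: |R|=0.4873
R=1: x+87/280x²=0 ⇒ x=−280/87=-3.2184; min R=1−1/(4·87/280)=0.1954>−1
Confirm numerically:
  x=-3.066: |R|=0.85482 <1
  x=-2.955: |R|=0.75816 <1
  x=-2.836: |R|=0.66304 <1
  x=-2.206: |R|=0.30607 <1
  x=-3.385: |R|=1.17523 >1
  x=-3.360: |R|=1.14784 >1
Interval (-3.2184, 0).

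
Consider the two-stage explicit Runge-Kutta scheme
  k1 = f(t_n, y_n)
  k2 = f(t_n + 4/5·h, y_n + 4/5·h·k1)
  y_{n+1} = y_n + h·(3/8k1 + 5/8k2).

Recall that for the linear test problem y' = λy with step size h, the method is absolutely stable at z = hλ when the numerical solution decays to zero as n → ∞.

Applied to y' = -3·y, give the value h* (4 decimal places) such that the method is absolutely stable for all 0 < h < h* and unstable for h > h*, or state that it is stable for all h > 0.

(-2.0000,0); λ=-3 ⇒ h* = (2)/3 = 0.6667.

With y'=λy (z=hλ):
  k1=λy_n ⇒ h·k1=z·y_n;  k2=λ(1+4/5z)y_n ⇒ h·k2=z(1+4/5z)y_n
  y_{n+1}/y_n = 1 + 3/8z + 5/8z(1+4/5z) = 1 + z + 1/2z²
  so R(z) = 1 + z + 1/2z².

Need |R(x)|<1, x<0.
x=-1.36: |R|=0.5648
R=1: x+1/2x²=0 ⇒ x=−2=-2.0000; min R=1−1/(4·1/2)=0.5000>−1
Confirm numerically:
  x=-1.431: |R|=0.59288 <1
  x=-1.427: |R|=0.59116 <1
  x=-1.055: |R|=0.50151 <1
  x=-2.277: |R|=1.31536 >1
  x=-2.237: |R|=1.26508 >1
  x=-2.114: |R|=1.12050 >1
So |R|<1 on (-2.0000, 0).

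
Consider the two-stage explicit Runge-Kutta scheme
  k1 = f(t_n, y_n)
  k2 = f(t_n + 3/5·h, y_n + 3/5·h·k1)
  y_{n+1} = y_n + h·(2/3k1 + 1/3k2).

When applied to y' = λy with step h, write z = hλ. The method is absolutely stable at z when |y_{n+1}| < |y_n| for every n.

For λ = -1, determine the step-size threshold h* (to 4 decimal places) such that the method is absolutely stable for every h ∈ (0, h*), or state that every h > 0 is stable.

(-5.0000,0); λ=-1 ⇒ h* = (5)/1 = 5.0000.

Set f=λy, z=hλ:
  k1=λy_n ⇒ h·k1=z·y_n;  k2=λ(1+3/5z)y_n ⇒ h·k2=z(1+3/5z)y_n
  y_{n+1}/y_n = 1 + 2/3z + 1/3z(1+3/5z) = 1 + z + 1/5z²
  ⇒ R(z) = 1 + z + 1/5z².

Solve |R(x)|<1 on ℝ⁻.
x=-1.35: |R|=0.0145
R=1: x+1/5x²=0 ⇒ x=−5=-5.0000; min R=1−1/(4·1/5)=-0.2500>−1
Confirm numerically:
  x=-4.557: |R|=0.59625 <1
  x=-4.444: |R|=0.50583 <1
  x=-3.827: |R|=0.10219 <1
  x=-3.507: |R|=0.04719 <1
  x=-5.538: |R|=1.59589 >1
  x=-5.201: |R|=1.20908 >1
Interval (-5.0000, 0).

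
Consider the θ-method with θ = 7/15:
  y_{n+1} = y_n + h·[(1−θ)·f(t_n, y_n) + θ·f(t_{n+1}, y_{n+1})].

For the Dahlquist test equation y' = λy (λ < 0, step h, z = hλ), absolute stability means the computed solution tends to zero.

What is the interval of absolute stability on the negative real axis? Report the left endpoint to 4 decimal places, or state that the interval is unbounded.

With y'=λy (z=hλ):
  y_{n+1} = y_n + z·[8/15·y_n + 7/15·y_{n+1}] ⇒ (1 − 7/15z)y_{n+1} = (1 + 8/15z)y_n
  Hence R(z) = (1 + 8/15z)/(1 − 7/15z).

Solve |R(x)|<1 on ℝ⁻.
x=-1.79: |R|=0.0247
R=−1: 1+8/15x = −1+7/15x ⇒ -1/15x=2 ⇒ x=2/(-1/15)=-30.0000
Confirm numerically:
  x=-28.315: |R|=0.99210 <1
  x=-26.286: |R|=0.98134 <1
  x=-14.056: |R|=0.85939 <1
  x=-30.501: |R|=1.00219 >1
  x=-30.167: |R|=1.00074 >1
Interval (-30.0000, 0).

z∈(-30.0000,0).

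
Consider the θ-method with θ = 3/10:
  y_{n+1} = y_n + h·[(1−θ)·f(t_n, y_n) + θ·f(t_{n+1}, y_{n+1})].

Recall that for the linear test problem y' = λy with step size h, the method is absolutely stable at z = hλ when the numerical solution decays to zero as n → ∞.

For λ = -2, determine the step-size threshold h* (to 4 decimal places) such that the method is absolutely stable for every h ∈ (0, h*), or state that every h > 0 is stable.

(-5.0000,0); λ=-2 ⇒ h* = (5)/2 = 2.5000.

On y'=λy, z=hλ:
  y_{n+1} = y_n + z·[7/10·y_n + 3/10·y_{n+1}] ⇒ (1 − 3/10z)y_{n+1} = (1 + 7/10z)y_n
  ⇒ R(z) = (1 + 7/10z)/(1 − 3/10z).

Need |R(x)|<1, x<0.
x=-0.49: |R|=0.5728
R=−1: 1+7/10x = −1+3/10x ⇒ -2/5x=2 ⇒ x=2/(-2/5)=-5.0000
Confirm numerically:
  x=-4.803: |R|=0.96772 <1
  x=-3.372: |R|=0.67628 <1
  x=-2.949: |R|=0.56471 <1
  x=-2.316: |R|=0.36653 <1
  x=-5.523: |R|=1.07874 >1
  x=-5.234: |R|=1.03642 >1
  x=-5.113: |R|=1.01784 >1
Interval (-5.0000, 0).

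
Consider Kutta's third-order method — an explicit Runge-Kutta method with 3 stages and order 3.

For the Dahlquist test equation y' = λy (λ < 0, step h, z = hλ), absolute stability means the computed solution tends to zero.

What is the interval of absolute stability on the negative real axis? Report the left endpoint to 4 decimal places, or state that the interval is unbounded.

On y'=λy, z=hλ:
  order 3, 3-stage ⇒ R(z)=1+z+z^2/2+z^3/6
  (e.g. R(-1.41)=0.11685, |R|=0.11685)

Need |R(x)|<1, x<0.
x=-1.41: |R|=0.1168
|R(-1.53)|=0.0435 |R(-1.26)|=0.2004 |R(-0.57)|=0.5616
Bisect:
  x_lo=-3.0499 |R|=2.1273  x_hi=-0.1716 |R|=0.8423
  mid=-1.61075 |R|=0.01001 →hi
  mid=-2.33033 |R|=0.72423 →hi
  mid=-2.69012 |R|=1.31637 →lo
  mid=-2.51023 |R|=0.99587 →hi
  mid=-2.60018 |R|=1.14965 →lo
  mid=-2.55520 |R|=1.07118 →lo
  mid=-2.53272 |R|=1.03314 →lo
  mid=-2.52147 |R|=1.01441 →lo
  ...
  [-2.51286,-2.51269] ⇒ x*=-2.5127
Stable set (-2.5127, 0).

(-2.5127, 0).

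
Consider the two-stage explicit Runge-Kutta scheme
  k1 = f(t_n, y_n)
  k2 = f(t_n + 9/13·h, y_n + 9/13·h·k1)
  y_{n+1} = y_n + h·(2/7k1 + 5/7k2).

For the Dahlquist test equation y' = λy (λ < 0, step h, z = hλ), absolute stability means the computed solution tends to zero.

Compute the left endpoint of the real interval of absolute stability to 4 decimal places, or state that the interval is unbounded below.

Test eqn y'=λy, z=hλ:
  k1=λy_n ⇒ h·k1=z·y_n;  k2=λ(1+9/13z)y_n ⇒ h·k2=z(1+9/13z)y_n
  y_{n+1}/y_n = 1 + 2/7z + 5/7z(1+9/13z) = 1 + z + 45/91z²
  R(z) = 1 + z + 45/91z².

Need |R(x)|<1, x<0.
x=-1.63: |R|=0.6839
R=1: x+45/91x²=0 ⇒ x=−91/45=-2.0222; min R=1−1/(4·45/91)=0.4944>−1
Confirm numerically:
  x=-1.855: |R|=0.84661 <1
  x=-1.734: |R|=0.75286 <1
  x=-1.115: |R|=0.49978 <1
  x=-2.374: |R|=1.41297 >1
  x=-2.358: |R|=1.39153 >1
Interval (-2.0222, 0).

z* = -2.0222.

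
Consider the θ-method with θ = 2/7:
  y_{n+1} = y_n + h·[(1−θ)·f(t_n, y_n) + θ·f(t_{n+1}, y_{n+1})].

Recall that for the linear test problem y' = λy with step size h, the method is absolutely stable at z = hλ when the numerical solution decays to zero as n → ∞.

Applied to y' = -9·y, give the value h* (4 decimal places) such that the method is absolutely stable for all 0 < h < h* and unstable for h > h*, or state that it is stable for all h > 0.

On y'=λy, z=hλ:
  y_{n+1} = y_n + z·[5/7·y_n + 2/7·y_{n+1}] ⇒ (1 − 2/7z)y_{n+1} = (1 + 5/7z)y_n
  so R(z) = (1 + 5/7z)/(1 − 2/7z).

Boundary: |R(x)|=1, x<0.
x=-1.29: |R|=0.0574
R=−1: 1+5/7x = −1+2/7x ⇒ -3/7x=2 ⇒ x=2/(-3/7)=-4.6667
Confirm numerically:
  x=-4.186: |R|=0.90619 <1
  x=-4.017: |R|=0.87036 <1
  x=-3.755: |R|=0.81151 <1
  x=-3.675: |R|=0.79268 <1
  x=-5.196: |R|=1.09131 >1
  x=-5.077: |R|=1.07176 >1
  x=-4.891: |R|=1.04010 >1
So |R|<1 on (-4.6667, 0).

(-4.6667,0); λ=-9 ⇒ h* = (14/3)/9 = 0.5185.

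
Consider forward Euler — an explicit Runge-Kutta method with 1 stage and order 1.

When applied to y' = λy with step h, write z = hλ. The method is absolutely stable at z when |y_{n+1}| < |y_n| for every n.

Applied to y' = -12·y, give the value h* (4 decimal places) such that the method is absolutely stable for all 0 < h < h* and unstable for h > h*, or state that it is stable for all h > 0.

(-2.0000,0); λ=-12 ⇒ h* = 0.1667.

Test eqn y'=λy, z=hλ:
  order 1, 1-stage ⇒ R(z)=1+z
  (e.g. R(-0.81)=0.19000, |R|=0.19000)

Boundary: |R(x)|=1, x<0.
x=-0.81: |R|=0.1900
|R(-1.69)|=0.6900 |R(-1.67)|=0.6700 |R(-1.32)|=0.3200
Bisect:
  x_lo=-2.7174 |R|=1.7174  x_hi=-0.1500 |R|=0.8500
  mid=-1.43369 |R|=0.43369 →hi
  mid=-2.07552 |R|=1.07552 →lo
  mid=-1.75461 |R|=0.75461 →hi
  mid=-1.91507 |R|=0.91507 →hi
  mid=-1.99530 |R|=0.99530 →hi
  mid=-2.03541 |R|=1.03541 →lo
  mid=-2.01535 |R|=1.01535 →lo
  mid=-2.00532 |R|=1.00532 →lo
  mid=-2.00031 |R|=1.00031 →lo
  ...
  [-2.00015,-2.00000] ⇒ x*=-2.0000
So |R|<1 on (-2.0000, 0).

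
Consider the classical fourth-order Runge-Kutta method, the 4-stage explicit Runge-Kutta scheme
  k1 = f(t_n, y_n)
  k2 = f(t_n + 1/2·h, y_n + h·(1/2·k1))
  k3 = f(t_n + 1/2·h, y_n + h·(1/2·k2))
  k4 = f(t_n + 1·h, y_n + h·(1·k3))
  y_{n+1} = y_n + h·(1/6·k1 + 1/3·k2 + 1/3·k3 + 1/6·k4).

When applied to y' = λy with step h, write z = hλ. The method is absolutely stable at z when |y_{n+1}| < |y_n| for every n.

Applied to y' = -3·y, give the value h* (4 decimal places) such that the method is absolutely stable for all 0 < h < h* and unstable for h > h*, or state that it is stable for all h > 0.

(-2.7853,0); λ=-3 ⇒ h* = 0.9284.

Test eqn y'=λy, z=hλ:
  order 4, 4-stage ⇒ R(z)=1+z+z^2/2+z^3/6+z^4/24
  (e.g. R(-0.34)=0.71181, |R|=0.71181)

Boundary: |R(x)|=1, x<0.
x=-0.34: |R|=0.7118
|R(-2.56)|=0.7102 |R(-2.41)|=0.5667 |R(-1.14)|=0.3332
Bisect:
  x_lo=-3.5506 |R|=2.9144  x_hi=-0.3148 |R|=0.7300
  mid=-1.93267 |R|=0.31311 →hi
  mid=-2.74161 |R|=0.93612 →hi
  mid=-3.14608 |R|=1.69490 →lo
  mid=-2.94385 |R|=1.26658 →lo
  mid=-2.84273 |R|=1.09011 →lo
  mid=-2.79217 |R|=1.01042 →lo
  mid=-2.76689 |R|=0.97261 →hi
  mid=-2.77953 |R|=0.99135 →hi
  ...
  [-2.78546,-2.78526] ⇒ x*=-2.7853
Stable set (-2.7853, 0).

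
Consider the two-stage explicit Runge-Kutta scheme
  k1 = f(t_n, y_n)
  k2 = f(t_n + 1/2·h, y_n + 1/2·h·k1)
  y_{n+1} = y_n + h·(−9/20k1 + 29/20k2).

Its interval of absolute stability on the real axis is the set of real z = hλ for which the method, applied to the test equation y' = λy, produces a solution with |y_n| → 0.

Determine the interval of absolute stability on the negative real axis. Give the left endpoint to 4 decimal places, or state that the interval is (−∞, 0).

Set f=λy, z=hλ:
  k1=λy_n ⇒ h·k1=z·y_n;  k2=λ(1+1/2z)y_n ⇒ h·k2=z(1+1/2z)y_n
  y_{n+1}/y_n = 1 − 9/20z + 29/20z(1+1/2z) = 1 + z + 29/40z²
  ⇒ R(z) = 1 + z + 29/40z².

Need |R(x)|<1, x<0.
x=-1.07: |R|=0.7601
R=1: x+29/40x²=0 ⇒ x=−40/29=-1.3793; min R=1−1/(4·29/40)=0.6552>−1
Confirm numerically:
  x=-1.252: |R|=0.88444 <1
  x=-0.837: |R|=0.67091 <1
  x=-0.659: |R|=0.65585 <1
  x=-1.939: |R|=1.78680 >1
  x=-1.549: |R|=1.19057 >1
  x=-1.437: |R|=1.06010 >1
Interval (-1.3793, 0).

z∈(-1.3793,0).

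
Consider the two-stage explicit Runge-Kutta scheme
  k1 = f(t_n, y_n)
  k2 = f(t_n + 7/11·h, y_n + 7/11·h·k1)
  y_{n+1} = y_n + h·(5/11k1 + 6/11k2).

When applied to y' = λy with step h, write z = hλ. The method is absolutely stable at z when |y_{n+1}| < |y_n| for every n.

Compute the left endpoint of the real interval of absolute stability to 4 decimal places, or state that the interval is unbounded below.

z* = -2.8810.

Set f=λy, z=hλ:
  k1=λy_n ⇒ h·k1=z·y_n;  k2=λ(1+7/11z)y_n ⇒ h·k2=z(1+7/11z)y_n
  y_{n+1}/y_n = 1 + 5/11z + 6/11z(1+7/11z) = 1 + z + 42/121z²
  ⇒ R(z) = 1 + z + 42/121z².

Boundary: |R(x)|=1, x<0.
x=-0.87: |R|=0.3927
R=1: x+42/121x²=0 ⇒ x=−121/42=-2.8810; min R=1−1/(4·42/121)=0.2798>−1
Confirm numerically:
  x=-2.701: |R|=0.83129 <1
  x=-1.941: |R|=0.36672 <1
  x=-1.842: |R|=0.33572 <1
  x=-3.347: |R|=1.54144 >1
  x=-3.203: |R|=1.35805 >1
  x=-3.022: |R|=1.14795 >1
So |R|<1 on (-2.8810, 0).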